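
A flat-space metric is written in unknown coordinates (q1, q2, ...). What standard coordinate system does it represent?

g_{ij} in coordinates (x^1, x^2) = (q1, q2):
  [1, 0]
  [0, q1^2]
The line element ds^2 = dq1^2 + q1^2 dq2^2 is dr^2 + r^2 dθ^2 with q1 = r, q2 = θ.
polar coordinates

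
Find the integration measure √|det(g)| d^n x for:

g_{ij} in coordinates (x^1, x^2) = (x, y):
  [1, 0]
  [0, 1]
det(g) = 1
√|det(g)| = 1
Volume element: dV = 1 dx dy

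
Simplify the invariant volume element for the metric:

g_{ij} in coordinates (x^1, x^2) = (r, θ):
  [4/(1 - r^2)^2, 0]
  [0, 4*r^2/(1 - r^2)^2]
det(g) = 16*r^2/(1 - r^2)^4
√|det(g)| = 4*r/(r^2 - 1)^2
Volume element: dV = 4*r/(r^2 - 1)^2 dr dθ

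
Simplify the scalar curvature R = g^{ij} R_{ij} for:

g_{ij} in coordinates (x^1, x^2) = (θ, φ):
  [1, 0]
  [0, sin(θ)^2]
Non-zero Christoffel symbols (Γ^k_{ij} = Γ^k_{ji}):
Γ^θ_{φ φ} = -sin(2*θ)/2
Γ^φ_{θ φ} = 1/tan(θ)
Ricci tensor (R_{ij} = R^k_{ikj}): R_{θθ} = 1, R_{θφ} = 0, R_{φφ} = sin(θ)^2
Inverse metric: g^{θθ} = 1, g^{φφ} = 1/sin(θ)^2
R = g^{ij} R_{ij} = (1)(1) + (1/sin(θ)^2)(sin(θ)^2) = 2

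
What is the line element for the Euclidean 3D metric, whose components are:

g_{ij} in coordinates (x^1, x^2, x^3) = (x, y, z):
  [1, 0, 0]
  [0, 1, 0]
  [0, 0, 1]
ds^2 = g_{ij} dx^i dx^j; only the non-zero components contribute.
ds^2 = dx^2 + dy^2 + dz^2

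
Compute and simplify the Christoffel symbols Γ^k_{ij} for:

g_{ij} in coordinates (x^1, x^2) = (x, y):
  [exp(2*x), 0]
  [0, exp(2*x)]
Using Γ^k_{ij} = (1/2) g^{km} (∂_i g_{mj} + ∂_j g_{mi} - ∂_m g_{ij}); the metric is diagonal, so only the m = k term contributes.
Non-zero symbols (using the symmetry Γ^k_{ij} = Γ^k_{ji}):
Γ^x_{x x} = (1/2) g^{xx} (∂_x g_{xx} + ∂_x g_{xx} - ∂_x g_{xx}) = (1/2)(exp(-2*x))((2*exp(2*x)) + (2*exp(2*x)) - (2*exp(2*x))) = 1
Γ^x_{y y} = (1/2) g^{xx} (∂_y g_{xy} + ∂_y g_{xy} - ∂_x g_{yy}) = (1/2)(exp(-2*x))((0) + (0) - (2*exp(2*x))) = -1
Γ^y_{x y} = (1/2) g^{yy} (∂_x g_{yy} + ∂_y g_{yx} - ∂_y g_{xy}) = (1/2)(exp(-2*x))((2*exp(2*x)) + (0) - (0)) = 1
All other Christoffel symbols are zero.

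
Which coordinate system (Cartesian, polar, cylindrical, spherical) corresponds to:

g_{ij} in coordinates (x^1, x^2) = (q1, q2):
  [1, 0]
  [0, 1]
All components are constant and the metric is the identity, i.e. orthonormal rectilinear coordinates.
Cartesian (2D) coordinates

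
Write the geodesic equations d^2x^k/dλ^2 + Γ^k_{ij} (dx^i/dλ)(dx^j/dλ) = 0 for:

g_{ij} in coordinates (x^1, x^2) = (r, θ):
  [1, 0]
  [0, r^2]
Geodesic equation: d^2x^k/dλ^2 + Γ^k_{ij} (dx^i/dλ)(dx^j/dλ) = 0.
Non-zero Christoffel symbols:
Γ^r_{θ θ} = -r
Γ^θ_{r θ} = 1/r
Substituting (the symmetric pair Γ^k_{ij}, Γ^k_{ji} combines into a factor 2):
d^2r/dλ^2 - r (dθ/dλ)^2 = 0
d^2θ/dλ^2 + (2/r) (dr/dλ)(dθ/dλ) = 0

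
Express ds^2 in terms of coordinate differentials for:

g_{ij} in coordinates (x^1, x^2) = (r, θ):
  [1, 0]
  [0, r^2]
ds^2 = g_{ij} dx^i dx^j; only the non-zero components contribute.
ds^2 = dr^2 + r^2 dθ^2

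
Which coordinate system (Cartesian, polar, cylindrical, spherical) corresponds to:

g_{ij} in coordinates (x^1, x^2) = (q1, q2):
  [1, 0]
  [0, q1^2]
The line element ds^2 = dq1^2 + q1^2 dq2^2 is dr^2 + r^2 dθ^2 with q1 = r, q2 = θ.
polar coordinates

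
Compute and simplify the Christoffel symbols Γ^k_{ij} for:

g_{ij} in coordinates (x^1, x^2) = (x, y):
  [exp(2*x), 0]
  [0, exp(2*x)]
Using Γ^k_{ij} = (1/2) g^{km} (∂_i g_{mj} + ∂_j g_{mi} - ∂_m g_{ij}); the metric is diagonal, so only the m = k term contributes.
Non-zero symbols (using the symmetry Γ^k_{ij} = Γ^k_{ji}):
Γ^x_{x x} = (1/2) g^{xx} (∂_x g_{xx} + ∂_x g_{xx} - ∂_x g_{xx}) = (1/2)(exp(-2*x))((2*exp(2*x)) + (2*exp(2*x)) - (2*exp(2*x))) = 1
Γ^x_{y y} = (1/2) g^{xx} (∂_y g_{xy} + ∂_y g_{xy} - ∂_x g_{yy}) = (1/2)(exp(-2*x))((0) + (0) - (2*exp(2*x))) = -1
Γ^y_{x y} = (1/2) g^{yy} (∂_x g_{yy} + ∂_y g_{yx} - ∂_y g_{xy}) = (1/2)(exp(-2*x))((2*exp(2*x)) + (0) - (0)) = 1
All other Christoffel symbols are zero.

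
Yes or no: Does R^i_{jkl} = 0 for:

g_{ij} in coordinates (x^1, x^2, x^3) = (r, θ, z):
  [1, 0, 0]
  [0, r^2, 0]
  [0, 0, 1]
Non-zero Christoffel symbols:
Γ^r_{θ θ} = -r
Γ^θ_{r θ} = 1/r
Ricci tensor: R_{rr} = 0, R_{rθ} = 0, R_{rz} = 0, R_{θθ} = 0, R_{θz} = 0, R_{zz} = 0
All R_{ij} vanish; in 3 dimensions the Riemann tensor is fully determined by the Ricci tensor, so R^i_{jkl} = 0: the metric is flat (curvilinear coordinates on flat space).
Yes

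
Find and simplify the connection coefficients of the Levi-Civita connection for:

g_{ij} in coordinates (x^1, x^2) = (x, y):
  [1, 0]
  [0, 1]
Using Γ^k_{ij} = (1/2) g^{km} (∂_i g_{mj} + ∂_j g_{mi} - ∂_m g_{ij}); the metric is diagonal, so only the m = k term contributes.
Every metric component is constant, so all ∂_m g_{ij} = 0 and every Christoffel symbol vanishes.
All Christoffel symbols are zero.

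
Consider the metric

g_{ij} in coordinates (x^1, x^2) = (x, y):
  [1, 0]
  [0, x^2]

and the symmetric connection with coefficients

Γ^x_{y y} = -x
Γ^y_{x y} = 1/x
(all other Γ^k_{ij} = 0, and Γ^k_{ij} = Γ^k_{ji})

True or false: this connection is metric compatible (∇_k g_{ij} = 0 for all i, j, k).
Using ∇_k g_{ij} = ∂_k g_{ij} - Γ^m_{ki} g_{mj} - Γ^m_{kj} g_{im}:
e.g. ∇_x g_{yy} = (2*x) - (x) - (x) = 0
Every component ∇_k g_{ij} vanishes: the connection is metric compatible.
True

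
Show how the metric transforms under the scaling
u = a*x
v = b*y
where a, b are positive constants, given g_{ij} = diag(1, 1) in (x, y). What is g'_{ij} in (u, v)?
Invert the transformation: x = u/a, y = v/b
g'_{ij} = (∂x^k/∂x'^i)(∂x^l/∂x'^j) g_{kl}; with g_{kl} = δ_{kl} this is Σ_k (∂x^k/∂x'^i)(∂x^k/∂x'^j).
Jacobian: ∂x/∂u = 1/a, ∂x/∂v = 0, ∂y/∂u = 0, ∂y/∂v = 1/b
g'_{uu} = (1/a)(1/a) + (0)(0) = 1/a^2
g'_{uv} = (1/a)(0) + (0)(1/b) = 0
g'_{vv} = (0)(0) + (1/b)(1/b) = 1/b^2
g'_{ij} = diag(1/a^2, 1/b^2)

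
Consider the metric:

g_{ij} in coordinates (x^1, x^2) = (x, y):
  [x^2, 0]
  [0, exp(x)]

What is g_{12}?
With x^1 = x, x^2 = y, g_{12} = g_{xy} is the row-1, column-2 entry of the matrix.
g_{12} = 0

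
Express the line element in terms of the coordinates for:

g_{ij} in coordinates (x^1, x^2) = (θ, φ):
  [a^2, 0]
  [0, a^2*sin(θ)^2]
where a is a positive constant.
ds^2 = g_{ij} dx^i dx^j; only the non-zero components contribute.
ds^2 = a^2 dθ^2 + a^2*sin(θ)^2 dφ^2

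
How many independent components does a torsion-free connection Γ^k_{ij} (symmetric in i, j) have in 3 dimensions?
Γ^k_{ij} has n choices for the upper index and n(n+1)/2 independent symmetric lower index pairs.
Total = 3 × 3×4/2 = 3 × 6 = 18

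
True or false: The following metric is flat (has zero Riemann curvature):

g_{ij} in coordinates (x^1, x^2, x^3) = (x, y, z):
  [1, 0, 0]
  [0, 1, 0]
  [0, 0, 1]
All metric components are constant, so every Christoffel symbol vanishes and R^i_{jkl} = 0.
True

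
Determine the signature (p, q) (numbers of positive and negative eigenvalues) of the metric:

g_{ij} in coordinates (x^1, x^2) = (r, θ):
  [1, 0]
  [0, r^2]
The metric is diagonal, so its eigenvalues are the diagonal entries: 1, r^2 (at a generic point, where coordinate-dependent entries are positive).
2 positive, 0 negative.
(2, 0) - Riemannian (positive definite)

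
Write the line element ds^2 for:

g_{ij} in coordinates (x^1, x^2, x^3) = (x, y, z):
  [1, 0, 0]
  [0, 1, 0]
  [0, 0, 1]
ds^2 = g_{ij} dx^i dx^j; only the non-zero components contribute.
ds^2 = dx^2 + dy^2 + dz^2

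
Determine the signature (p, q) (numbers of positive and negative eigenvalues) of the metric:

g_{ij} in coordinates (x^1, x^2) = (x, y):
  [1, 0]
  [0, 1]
The metric is diagonal, so its eigenvalues are the diagonal entries: 1, 1 (at a generic point, where coordinate-dependent entries are positive).
2 positive, 0 negative.
(2, 0) - Riemannian (positive definite)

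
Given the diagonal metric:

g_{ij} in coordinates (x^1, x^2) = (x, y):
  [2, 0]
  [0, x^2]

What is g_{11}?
With x^1 = x, x^2 = y, g_{11} = g_{xx} is the row-1, column-1 entry of the matrix.
g_{11} = 2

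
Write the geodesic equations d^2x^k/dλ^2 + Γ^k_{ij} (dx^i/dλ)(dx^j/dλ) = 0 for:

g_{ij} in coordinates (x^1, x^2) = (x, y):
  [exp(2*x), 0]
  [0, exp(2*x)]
Geodesic equation: d^2x^k/dλ^2 + Γ^k_{ij} (dx^i/dλ)(dx^j/dλ) = 0.
Non-zero Christoffel symbols:
Γ^x_{x x} = 1
Γ^x_{y y} = -1
Γ^y_{x y} = 1
Substituting (the symmetric pair Γ^k_{ij}, Γ^k_{ji} combines into a factor 2):
d^2x/dλ^2 + (dx/dλ)^2 - (dy/dλ)^2 = 0
d^2y/dλ^2 + 2 (dx/dλ)(dy/dλ) = 0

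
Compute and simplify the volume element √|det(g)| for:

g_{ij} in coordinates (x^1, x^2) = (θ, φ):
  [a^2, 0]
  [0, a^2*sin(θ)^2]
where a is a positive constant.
det(g) = a^4*sin(θ)^2
√|det(g)| = a^2*sin(θ) (taking 0 < θ < π so that |sin(θ)| = sin(θ))
Volume element: dV = a^2*sin(θ) dθ dφ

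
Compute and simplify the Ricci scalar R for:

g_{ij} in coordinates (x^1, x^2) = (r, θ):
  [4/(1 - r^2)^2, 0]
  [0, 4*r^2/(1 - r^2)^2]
Non-zero Christoffel symbols (Γ^k_{ij} = Γ^k_{ji}):
Γ^r_{r r} = 2*r/(1 - r^2)
Γ^r_{θ θ} = (r^3 + r)/(r^2 - 1)
Γ^θ_{r θ} = (-r^2 - 1)/(r^3 - r)
Ricci tensor (R_{ij} = R^k_{ikj}): R_{rr} = -4/(r^2 - 1)^2, R_{rθ} = 0, R_{θθ} = -4*r^2/(r^2 - 1)^2
Inverse metric: g^{rr} = (1 - r^2)^2/4, g^{θθ} = (1 - r^2)^2/(4*r^2)
R = g^{ij} R_{ij} = ((1 - r^2)^2/4)(-4/(r^2 - 1)^2) + ((1 - r^2)^2/(4*r^2))(-4*r^2/(r^2 - 1)^2) = -2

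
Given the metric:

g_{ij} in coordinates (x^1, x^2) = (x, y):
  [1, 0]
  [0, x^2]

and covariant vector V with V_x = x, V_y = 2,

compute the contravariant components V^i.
Inverse metric (diagonal): g^{xx} = 1, g^{yy} = 1/x^2
V^i = g^{ij} V_j:
V^x = (1)(x) + (0)(2) = x
V^y = (0)(x) + (1/x^2)(2) = 2/x^2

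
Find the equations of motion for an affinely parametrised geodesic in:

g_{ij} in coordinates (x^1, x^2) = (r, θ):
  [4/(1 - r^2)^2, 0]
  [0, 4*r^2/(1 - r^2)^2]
Geodesic equation: d^2x^k/dλ^2 + Γ^k_{ij} (dx^i/dλ)(dx^j/dλ) = 0.
Non-zero Christoffel symbols:
Γ^r_{r r} = 2*r/(1 - r^2)
Γ^r_{θ θ} = (r^3 + r)/(r^2 - 1)
Γ^θ_{r θ} = (-r^2 - 1)/(r^3 - r)
Substituting (the symmetric pair Γ^k_{ij}, Γ^k_{ji} combines into a factor 2):
d^2r/dλ^2 + (2*r/(1 - r^2)) (dr/dλ)^2 + ((r^3 + r)/(r^2 - 1)) (dθ/dλ)^2 = 0
d^2θ/dλ^2 + ((-2*r^2 - 2)/(r^3 - r)) (dr/dλ)(dθ/dλ) = 0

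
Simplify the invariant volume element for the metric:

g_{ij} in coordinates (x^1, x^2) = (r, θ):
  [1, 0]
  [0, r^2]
det(g) = r^2
√|det(g)| = r
Volume element: dV = r dr dθ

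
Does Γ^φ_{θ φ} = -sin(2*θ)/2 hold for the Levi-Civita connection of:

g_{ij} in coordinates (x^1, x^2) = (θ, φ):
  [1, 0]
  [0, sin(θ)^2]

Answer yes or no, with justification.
Γ^φ_{θ φ} = (1/2) g^{φφ} (∂_θ g_{φφ} + ∂_φ g_{φθ} - ∂_φ g_{θφ}) = (1/2)(1/sin(θ)^2)((sin(2*θ)) + (0) - (0)) = 1/tan(θ)
This differs from the proposed value -sin(2*θ)/2.
No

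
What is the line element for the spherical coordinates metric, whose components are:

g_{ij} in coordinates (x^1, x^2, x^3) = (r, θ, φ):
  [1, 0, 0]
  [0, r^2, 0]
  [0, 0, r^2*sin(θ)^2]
ds^2 = g_{ij} dx^i dx^j; only the non-zero components contribute.
ds^2 = dr^2 + r^2 dθ^2 + r^2*sin(θ)^2 dφ^2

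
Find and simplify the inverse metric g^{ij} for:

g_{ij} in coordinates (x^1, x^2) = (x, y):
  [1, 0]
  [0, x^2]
The metric is diagonal, so g^{ij} is diagonal with entries 1/g_{ii}: diag(1, 1/(x^2)).
g^{ij}:
  [1, 0]
  [0, 1/x^2]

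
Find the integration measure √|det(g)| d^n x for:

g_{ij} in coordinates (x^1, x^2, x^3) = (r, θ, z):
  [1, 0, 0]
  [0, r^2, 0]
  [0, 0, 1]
det(g) = r^2
√|det(g)| = r
Volume element: dV = r dr dθ dz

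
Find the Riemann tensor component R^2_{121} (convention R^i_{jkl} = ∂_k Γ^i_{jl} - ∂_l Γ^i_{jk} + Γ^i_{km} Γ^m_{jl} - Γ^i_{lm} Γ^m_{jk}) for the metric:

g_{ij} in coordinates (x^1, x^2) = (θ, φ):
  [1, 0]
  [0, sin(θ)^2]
Non-zero Christoffel symbols (Γ^k_{ij} = Γ^k_{ji}):
Γ^θ_{φ φ} = -sin(2*θ)/2
Γ^φ_{θ φ} = 1/tan(θ)
R^φ_{θ φ θ} = ∂_φ Γ^φ_{θ θ} - ∂_θ Γ^φ_{θ φ} + Γ^φ_{φ m} Γ^m_{θ θ} - Γ^φ_{θ m} Γ^m_{θ φ}
  = (0) - (-1/sin(θ)^2) + (0) - (1/tan(θ)^2) = 1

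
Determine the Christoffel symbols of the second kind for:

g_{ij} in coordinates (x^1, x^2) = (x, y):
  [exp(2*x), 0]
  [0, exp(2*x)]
Using Γ^k_{ij} = (1/2) g^{km} (∂_i g_{mj} + ∂_j g_{mi} - ∂_m g_{ij}); the metric is diagonal, so only the m = k term contributes.
Non-zero symbols (using the symmetry Γ^k_{ij} = Γ^k_{ji}):
Γ^x_{x x} = (1/2) g^{xx} (∂_x g_{xx} + ∂_x g_{xx} - ∂_x g_{xx}) = (1/2)(exp(-2*x))((2*exp(2*x)) + (2*exp(2*x)) - (2*exp(2*x))) = 1
Γ^x_{y y} = (1/2) g^{xx} (∂_y g_{xy} + ∂_y g_{xy} - ∂_x g_{yy}) = (1/2)(exp(-2*x))((0) + (0) - (2*exp(2*x))) = -1
Γ^y_{x y} = (1/2) g^{yy} (∂_x g_{yy} + ∂_y g_{yx} - ∂_y g_{xy}) = (1/2)(exp(-2*x))((2*exp(2*x)) + (0) - (0)) = 1
All other Christoffel symbols are zero.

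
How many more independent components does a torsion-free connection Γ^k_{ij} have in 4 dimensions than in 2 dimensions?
Independent components in n dimensions: n × n(n+1)/2 = n^2(n+1)/2.
4D: 4 × 10 = 40
2D: 2 × 3 = 6
Difference = 40 - 6 = 34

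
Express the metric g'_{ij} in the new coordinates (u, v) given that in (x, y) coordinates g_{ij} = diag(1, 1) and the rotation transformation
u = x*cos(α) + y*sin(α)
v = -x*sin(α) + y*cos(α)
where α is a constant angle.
Invert the transformation: x = u*cos(α) - v*sin(α), y = u*sin(α) + v*cos(α)
g'_{ij} = (∂x^k/∂x'^i)(∂x^l/∂x'^j) g_{kl}; with g_{kl} = δ_{kl} this is Σ_k (∂x^k/∂x'^i)(∂x^k/∂x'^j).
Jacobian: ∂x/∂u = cos(α), ∂x/∂v = -sin(α), ∂y/∂u = sin(α), ∂y/∂v = cos(α)
g'_{uu} = (cos(α))(cos(α)) + (sin(α))(sin(α)) = 1
g'_{uv} = (cos(α))(-sin(α)) + (sin(α))(cos(α)) = 0
g'_{vv} = (-sin(α))(-sin(α)) + (cos(α))(cos(α)) = 1
g'_{ij} = diag(1, 1)
The Euclidean metric is invariant under rotations.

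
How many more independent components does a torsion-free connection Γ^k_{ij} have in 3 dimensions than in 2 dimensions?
Independent components in n dimensions: n × n(n+1)/2 = n^2(n+1)/2.
3D: 3 × 6 = 18
2D: 2 × 3 = 6
Difference = 18 - 6 = 12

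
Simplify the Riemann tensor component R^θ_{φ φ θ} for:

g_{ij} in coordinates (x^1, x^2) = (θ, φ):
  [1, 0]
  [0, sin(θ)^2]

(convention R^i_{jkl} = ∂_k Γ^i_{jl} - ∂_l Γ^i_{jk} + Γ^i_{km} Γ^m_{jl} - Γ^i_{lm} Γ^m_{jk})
Non-zero Christoffel symbols (Γ^k_{ij} = Γ^k_{ji}):
Γ^θ_{φ φ} = -sin(2*θ)/2
Γ^φ_{θ φ} = 1/tan(θ)
R^θ_{φ φ θ} = ∂_φ Γ^θ_{φ θ} - ∂_θ Γ^θ_{φ φ} + Γ^θ_{φ m} Γ^m_{φ θ} - Γ^θ_{θ m} Γ^m_{φ φ}
  = (0) - (-cos(2*θ)) + (-cos(θ)^2) - (0) = -sin(θ)^2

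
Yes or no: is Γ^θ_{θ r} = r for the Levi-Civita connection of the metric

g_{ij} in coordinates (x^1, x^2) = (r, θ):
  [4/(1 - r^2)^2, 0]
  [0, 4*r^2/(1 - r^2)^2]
Γ^θ_{θ r} = (1/2) g^{θθ} (∂_θ g_{θr} + ∂_r g_{θθ} - ∂_θ g_{θr}) = (1/2)((1 - r^2)^2/(4*r^2))((0) + (-8*(r^3 + r)/(r^2 - 1)^3) - (0)) = (-r^2 - 1)/(r^3 - r)
This differs from the proposed value r.
No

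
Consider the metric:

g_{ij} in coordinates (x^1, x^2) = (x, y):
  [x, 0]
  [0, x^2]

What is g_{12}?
With x^1 = x, x^2 = y, g_{12} = g_{xy} is the row-1, column-2 entry of the matrix.
g_{12} = 0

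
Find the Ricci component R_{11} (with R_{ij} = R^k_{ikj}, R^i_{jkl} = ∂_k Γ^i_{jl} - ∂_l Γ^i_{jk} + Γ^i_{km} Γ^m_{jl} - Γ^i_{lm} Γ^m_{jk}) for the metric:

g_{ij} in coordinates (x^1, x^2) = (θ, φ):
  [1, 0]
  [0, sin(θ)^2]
Non-zero Christoffel symbols (Γ^k_{ij} = Γ^k_{ji}):
Γ^θ_{φ φ} = -sin(2*θ)/2
Γ^φ_{θ φ} = 1/tan(θ)
R^θ_{θ θ θ} = 0 (a repeated index in an antisymmetric pair)
R^φ_{θ φ θ} = ∂_φ Γ^φ_{θ θ} - ∂_θ Γ^φ_{θ φ} + Γ^φ_{φ m} Γ^m_{θ θ} - Γ^φ_{θ m} Γ^m_{θ φ}
  = (0) - (-1/sin(θ)^2) + (0) - (1/tan(θ)^2) = 1
R_{θθ} = R^θ_{θ θ θ} + R^φ_{θ φ θ} = (0) + (1) = 1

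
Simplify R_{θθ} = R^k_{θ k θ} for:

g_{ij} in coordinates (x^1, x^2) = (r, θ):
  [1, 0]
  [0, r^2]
Non-zero Christoffel symbols (Γ^k_{ij} = Γ^k_{ji}):
Γ^r_{θ θ} = -r
Γ^θ_{r θ} = 1/r
R^r_{θ r θ} = ∂_r Γ^r_{θ θ} - ∂_θ Γ^r_{θ r} + Γ^r_{r m} Γ^m_{θ θ} - Γ^r_{θ m} Γ^m_{θ r}
  = (-1) - (0) + (0) - (-1) = 0
R^θ_{θ θ θ} = 0 (a repeated index in an antisymmetric pair)
R_{θθ} = R^r_{θ r θ} + R^θ_{θ θ θ} = (0) + (0) = 0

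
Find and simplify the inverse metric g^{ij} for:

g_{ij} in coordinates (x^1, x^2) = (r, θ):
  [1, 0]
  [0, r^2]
The metric is diagonal, so g^{ij} is diagonal with entries 1/g_{ii}: diag(1, 1/(r^2)).
g^{ij}:
  [1, 0]
  [0, 1/r^2]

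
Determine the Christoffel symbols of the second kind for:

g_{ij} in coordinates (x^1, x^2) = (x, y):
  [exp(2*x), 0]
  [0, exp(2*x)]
Using Γ^k_{ij} = (1/2) g^{km} (∂_i g_{mj} + ∂_j g_{mi} - ∂_m g_{ij}); the metric is diagonal, so only the m = k term contributes.
Non-zero symbols (using the symmetry Γ^k_{ij} = Γ^k_{ji}):
Γ^x_{x x} = (1/2) g^{xx} (∂_x g_{xx} + ∂_x g_{xx} - ∂_x g_{xx}) = (1/2)(exp(-2*x))((2*exp(2*x)) + (2*exp(2*x)) - (2*exp(2*x))) = 1
Γ^x_{y y} = (1/2) g^{xx} (∂_y g_{xy} + ∂_y g_{xy} - ∂_x g_{yy}) = (1/2)(exp(-2*x))((0) + (0) - (2*exp(2*x))) = -1
Γ^y_{x y} = (1/2) g^{yy} (∂_x g_{yy} + ∂_y g_{yx} - ∂_y g_{xy}) = (1/2)(exp(-2*x))((2*exp(2*x)) + (0) - (0)) = 1
All other Christoffel symbols are zero.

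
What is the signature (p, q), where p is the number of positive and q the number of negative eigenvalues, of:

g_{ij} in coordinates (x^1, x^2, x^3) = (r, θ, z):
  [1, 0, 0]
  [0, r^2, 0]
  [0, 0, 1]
The metric is diagonal, so its eigenvalues are the diagonal entries: 1, r^2, 1 (at a generic point, where coordinate-dependent entries are positive).
3 positive, 0 negative.
(3, 0) - Riemannian (positive definite)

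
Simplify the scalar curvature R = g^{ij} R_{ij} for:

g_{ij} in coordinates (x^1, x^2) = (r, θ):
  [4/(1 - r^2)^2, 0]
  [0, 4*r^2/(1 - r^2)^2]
Non-zero Christoffel symbols (Γ^k_{ij} = Γ^k_{ji}):
Γ^r_{r r} = 2*r/(1 - r^2)
Γ^r_{θ θ} = (r^3 + r)/(r^2 - 1)
Γ^θ_{r θ} = (-r^2 - 1)/(r^3 - r)
Ricci tensor (R_{ij} = R^k_{ikj}): R_{rr} = -4/(r^2 - 1)^2, R_{rθ} = 0, R_{θθ} = -4*r^2/(r^2 - 1)^2
Inverse metric: g^{rr} = (1 - r^2)^2/4, g^{θθ} = (1 - r^2)^2/(4*r^2)
R = g^{ij} R_{ij} = ((1 - r^2)^2/4)(-4/(r^2 - 1)^2) + ((1 - r^2)^2/(4*r^2))(-4*r^2/(r^2 - 1)^2) = -2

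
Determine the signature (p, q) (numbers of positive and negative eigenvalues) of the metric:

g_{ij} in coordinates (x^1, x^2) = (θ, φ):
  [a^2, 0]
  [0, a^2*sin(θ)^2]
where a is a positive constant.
The metric is diagonal, so its eigenvalues are the diagonal entries: a^2, a^2*sin(θ)^2 (at a generic point, where coordinate-dependent entries are positive).
2 positive, 0 negative.
(2, 0) - Riemannian (positive definite)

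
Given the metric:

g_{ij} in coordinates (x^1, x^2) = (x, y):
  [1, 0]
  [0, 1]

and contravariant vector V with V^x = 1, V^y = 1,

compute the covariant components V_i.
V_i = g_{ij} V^j:
V_x = (1)(1) + (0)(1) = 1
V_y = (0)(1) + (1)(1) = 1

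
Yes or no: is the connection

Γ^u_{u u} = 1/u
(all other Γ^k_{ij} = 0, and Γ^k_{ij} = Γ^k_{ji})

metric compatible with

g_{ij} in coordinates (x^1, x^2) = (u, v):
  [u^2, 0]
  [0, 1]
Using ∇_k g_{ij} = ∂_k g_{ij} - Γ^m_{ki} g_{mj} - Γ^m_{kj} g_{im}:
e.g. ∇_u g_{uu} = (2*u) - (u) - (u) = 0
Every component ∇_k g_{ij} vanishes: the connection is metric compatible.
Yes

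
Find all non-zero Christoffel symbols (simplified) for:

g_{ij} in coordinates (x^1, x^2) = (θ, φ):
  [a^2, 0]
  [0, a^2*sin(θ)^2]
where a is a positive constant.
Using Γ^k_{ij} = (1/2) g^{km} (∂_i g_{mj} + ∂_j g_{mi} - ∂_m g_{ij}); the metric is diagonal, so only the m = k term contributes.
Non-zero symbols (using the symmetry Γ^k_{ij} = Γ^k_{ji}):
Γ^θ_{φ φ} = (1/2) g^{θθ} (∂_φ g_{θφ} + ∂_φ g_{θφ} - ∂_θ g_{φφ}) = (1/2)(1/a^2)((0) + (0) - (a^2*sin(2*θ))) = -sin(2*θ)/2
Γ^φ_{θ φ} = (1/2) g^{φφ} (∂_θ g_{φφ} + ∂_φ g_{φθ} - ∂_φ g_{θφ}) = (1/2)(1/(a^2*sin(θ)^2))((a^2*sin(2*θ)) + (0) - (0)) = 1/tan(θ)
All other Christoffel symbols are zero.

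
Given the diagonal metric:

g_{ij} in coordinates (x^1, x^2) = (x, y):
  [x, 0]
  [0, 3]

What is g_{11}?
With x^1 = x, x^2 = y, g_{11} = g_{xx} is the row-1, column-1 entry of the matrix.
g_{11} = x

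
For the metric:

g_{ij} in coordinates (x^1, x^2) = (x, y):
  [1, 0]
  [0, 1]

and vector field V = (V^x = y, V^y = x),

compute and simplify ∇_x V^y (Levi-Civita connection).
All Christoffel symbols are zero.
∇_x V^y = ∂_x V^y + Γ^y_{x j} V^j
  = (1) + (0)(y) + (0)(x)
  = 1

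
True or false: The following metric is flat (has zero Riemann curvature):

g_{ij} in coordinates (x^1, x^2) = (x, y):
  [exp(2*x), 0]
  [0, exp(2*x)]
Non-zero Christoffel symbols:
Γ^x_{x x} = 1
Γ^x_{y y} = -1
Γ^y_{x y} = 1
Ricci tensor: R_{xx} = 0, R_{xy} = 0, R_{yy} = 0
All R_{ij} vanish; in 2 dimensions the Riemann tensor is fully determined by the Ricci tensor, so R^i_{jkl} = 0: the metric is flat (curvilinear coordinates on flat space).
True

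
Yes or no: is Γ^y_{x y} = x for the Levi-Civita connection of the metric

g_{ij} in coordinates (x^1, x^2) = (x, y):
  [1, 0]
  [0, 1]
Γ^y_{x y} = (1/2) g^{yy} (∂_x g_{yy} + ∂_y g_{yx} - ∂_y g_{xy}) = (1/2)(1)((0) + (0) - (0)) = 0
This differs from the proposed value x.
No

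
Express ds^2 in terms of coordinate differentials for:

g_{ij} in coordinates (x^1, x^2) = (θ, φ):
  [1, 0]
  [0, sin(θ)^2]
ds^2 = g_{ij} dx^i dx^j; only the non-zero components contribute.
ds^2 = dθ^2 + sin(θ)^2 dφ^2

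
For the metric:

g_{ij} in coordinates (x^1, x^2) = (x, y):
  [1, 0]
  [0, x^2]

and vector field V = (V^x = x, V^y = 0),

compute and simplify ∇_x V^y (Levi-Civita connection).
Non-zero Christoffel symbols:
Γ^x_{y y} = -x
Γ^y_{x y} = 1/x
∇_x V^y = ∂_x V^y + Γ^y_{x j} V^j
  = (0) + (0)(x) + (1/x)(0)
  = 0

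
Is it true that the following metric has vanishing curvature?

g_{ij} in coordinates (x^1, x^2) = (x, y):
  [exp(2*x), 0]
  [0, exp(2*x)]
Non-zero Christoffel symbols:
Γ^x_{x x} = 1
Γ^x_{y y} = -1
Γ^y_{x y} = 1
Ricci tensor: R_{xx} = 0, R_{xy} = 0, R_{yy} = 0
All R_{ij} vanish; in 2 dimensions the Riemann tensor is fully determined by the Ricci tensor, so R^i_{jkl} = 0: the metric is flat (curvilinear coordinates on flat space).
Yes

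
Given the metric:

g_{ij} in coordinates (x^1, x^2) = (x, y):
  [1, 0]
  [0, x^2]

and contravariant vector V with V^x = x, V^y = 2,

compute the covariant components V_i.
V_i = g_{ij} V^j:
V_x = (1)(x) + (0)(2) = x
V_y = (0)(x) + (x^2)(2) = 2*x^2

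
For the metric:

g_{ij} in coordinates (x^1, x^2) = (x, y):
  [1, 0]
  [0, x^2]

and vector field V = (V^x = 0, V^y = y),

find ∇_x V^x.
Non-zero Christoffel symbols:
Γ^x_{y y} = -x
Γ^y_{x y} = 1/x
∇_x V^x = ∂_x V^x + Γ^x_{x j} V^j
  = (0) + (0)(0) + (0)(y)
  = 0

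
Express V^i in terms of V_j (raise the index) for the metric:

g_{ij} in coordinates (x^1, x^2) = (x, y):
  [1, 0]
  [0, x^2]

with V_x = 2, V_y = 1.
Inverse metric (diagonal): g^{xx} = 1, g^{yy} = 1/x^2
V^i = g^{ij} V_j:
V^x = (1)(2) + (0)(1) = 2
V^y = (0)(2) + (1/x^2)(1) = 1/x^2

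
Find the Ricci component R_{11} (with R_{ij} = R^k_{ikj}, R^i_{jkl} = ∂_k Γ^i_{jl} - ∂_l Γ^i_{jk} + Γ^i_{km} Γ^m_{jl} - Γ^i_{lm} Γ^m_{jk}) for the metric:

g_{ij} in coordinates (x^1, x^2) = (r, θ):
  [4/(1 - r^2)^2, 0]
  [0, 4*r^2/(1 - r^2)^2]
Non-zero Christoffel symbols (Γ^k_{ij} = Γ^k_{ji}):
Γ^r_{r r} = 2*r/(1 - r^2)
Γ^r_{θ θ} = (r^3 + r)/(r^2 - 1)
Γ^θ_{r θ} = (-r^2 - 1)/(r^3 - r)
R^r_{r r r} = 0 (a repeated index in an antisymmetric pair)
R^θ_{r θ r} = ∂_θ Γ^θ_{r r} - ∂_r Γ^θ_{r θ} + Γ^θ_{θ m} Γ^m_{r r} - Γ^θ_{r m} Γ^m_{r θ}
  = (0) - ((r^4 + 4*r^2 - 1)/(r^3 - r)^2) + (2*(r^2 + 1)/(r^2 - 1)^2) - ((r^2 + 1)^2/(r^3 - r)^2) = -4/(r^2 - 1)^2
R_{rr} = R^r_{r r r} + R^θ_{r θ r} = (0) + (-4/(r^2 - 1)^2) = -4/(r^2 - 1)^2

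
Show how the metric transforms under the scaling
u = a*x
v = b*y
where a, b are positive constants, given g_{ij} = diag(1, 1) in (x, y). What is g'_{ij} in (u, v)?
Invert the transformation: x = u/a, y = v/b
g'_{ij} = (∂x^k/∂x'^i)(∂x^l/∂x'^j) g_{kl}; with g_{kl} = δ_{kl} this is Σ_k (∂x^k/∂x'^i)(∂x^k/∂x'^j).
Jacobian: ∂x/∂u = 1/a, ∂x/∂v = 0, ∂y/∂u = 0, ∂y/∂v = 1/b
g'_{uu} = (1/a)(1/a) + (0)(0) = 1/a^2
g'_{uv} = (1/a)(0) + (0)(1/b) = 0
g'_{vv} = (0)(0) + (1/b)(1/b) = 1/b^2
g'_{ij} = diag(1/a^2, 1/b^2)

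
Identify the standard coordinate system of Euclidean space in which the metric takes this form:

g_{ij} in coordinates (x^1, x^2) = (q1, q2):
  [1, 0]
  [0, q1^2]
The line element ds^2 = dq1^2 + q1^2 dq2^2 is dr^2 + r^2 dθ^2 with q1 = r, q2 = θ.
polar coordinates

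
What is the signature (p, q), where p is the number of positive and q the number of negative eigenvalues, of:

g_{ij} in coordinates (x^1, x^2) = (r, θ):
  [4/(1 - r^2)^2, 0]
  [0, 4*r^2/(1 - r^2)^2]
The metric is diagonal, so its eigenvalues are the diagonal entries: 4/(1 - r^2)^2, 4*r^2/(1 - r^2)^2 (at a generic point, where coordinate-dependent entries are positive).
2 positive, 0 negative.
(2, 0) - Riemannian (positive definite)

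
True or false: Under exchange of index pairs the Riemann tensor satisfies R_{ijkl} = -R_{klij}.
The pair-exchange symmetry has a plus sign: R_{ijkl} = +R_{klij}.
False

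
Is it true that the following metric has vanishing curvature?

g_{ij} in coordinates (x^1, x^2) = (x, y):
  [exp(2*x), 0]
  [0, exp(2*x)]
Non-zero Christoffel symbols:
Γ^x_{x x} = 1
Γ^x_{y y} = -1
Γ^y_{x y} = 1
Ricci tensor: R_{xx} = 0, R_{xy} = 0, R_{yy} = 0
All R_{ij} vanish; in 2 dimensions the Riemann tensor is fully determined by the Ricci tensor, so R^i_{jkl} = 0: the metric is flat (curvilinear coordinates on flat space).
Yes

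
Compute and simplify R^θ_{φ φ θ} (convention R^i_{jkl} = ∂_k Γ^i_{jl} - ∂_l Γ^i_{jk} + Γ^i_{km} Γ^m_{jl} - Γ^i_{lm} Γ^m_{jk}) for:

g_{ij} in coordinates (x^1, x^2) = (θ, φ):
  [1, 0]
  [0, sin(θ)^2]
Non-zero Christoffel symbols (Γ^k_{ij} = Γ^k_{ji}):
Γ^θ_{φ φ} = -sin(2*θ)/2
Γ^φ_{θ φ} = 1/tan(θ)
R^θ_{φ φ θ} = ∂_φ Γ^θ_{φ θ} - ∂_θ Γ^θ_{φ φ} + Γ^θ_{φ m} Γ^m_{φ θ} - Γ^θ_{θ m} Γ^m_{φ φ}
  = (0) - (-cos(2*θ)) + (-cos(θ)^2) - (0) = -sin(θ)^2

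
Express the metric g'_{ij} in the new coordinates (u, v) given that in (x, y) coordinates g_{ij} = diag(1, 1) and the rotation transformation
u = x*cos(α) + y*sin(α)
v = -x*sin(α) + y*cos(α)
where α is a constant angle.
Invert the transformation: x = u*cos(α) - v*sin(α), y = u*sin(α) + v*cos(α)
g'_{ij} = (∂x^k/∂x'^i)(∂x^l/∂x'^j) g_{kl}; with g_{kl} = δ_{kl} this is Σ_k (∂x^k/∂x'^i)(∂x^k/∂x'^j).
Jacobian: ∂x/∂u = cos(α), ∂x/∂v = -sin(α), ∂y/∂u = sin(α), ∂y/∂v = cos(α)
g'_{uu} = (cos(α))(cos(α)) + (sin(α))(sin(α)) = 1
g'_{uv} = (cos(α))(-sin(α)) + (sin(α))(cos(α)) = 0
g'_{vv} = (-sin(α))(-sin(α)) + (cos(α))(cos(α)) = 1
g'_{ij} = diag(1, 1)
The Euclidean metric is invariant under rotations.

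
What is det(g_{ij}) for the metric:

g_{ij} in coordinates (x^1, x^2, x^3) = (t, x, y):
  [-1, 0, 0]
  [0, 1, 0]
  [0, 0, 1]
Diagonal metric: det(g) = g_{11}·g_{22}·g_{33}
= (-1)·(1)·(1)
det(g) = -1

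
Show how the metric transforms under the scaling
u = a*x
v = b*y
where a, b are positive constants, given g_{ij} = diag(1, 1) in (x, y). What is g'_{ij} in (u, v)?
Invert the transformation: x = u/a, y = v/b
g'_{ij} = (∂x^k/∂x'^i)(∂x^l/∂x'^j) g_{kl}; with g_{kl} = δ_{kl} this is Σ_k (∂x^k/∂x'^i)(∂x^k/∂x'^j).
Jacobian: ∂x/∂u = 1/a, ∂x/∂v = 0, ∂y/∂u = 0, ∂y/∂v = 1/b
g'_{uu} = (1/a)(1/a) + (0)(0) = 1/a^2
g'_{uv} = (1/a)(0) + (0)(1/b) = 0
g'_{vv} = (0)(0) + (1/b)(1/b) = 1/b^2
g'_{ij} = diag(1/a^2, 1/b^2)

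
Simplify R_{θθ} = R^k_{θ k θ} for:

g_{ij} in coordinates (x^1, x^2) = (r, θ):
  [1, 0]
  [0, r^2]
Non-zero Christoffel symbols (Γ^k_{ij} = Γ^k_{ji}):
Γ^r_{θ θ} = -r
Γ^θ_{r θ} = 1/r
R^r_{θ r θ} = ∂_r Γ^r_{θ θ} - ∂_θ Γ^r_{θ r} + Γ^r_{r m} Γ^m_{θ θ} - Γ^r_{θ m} Γ^m_{θ r}
  = (-1) - (0) + (0) - (-1) = 0
R^θ_{θ θ θ} = 0 (a repeated index in an antisymmetric pair)
R_{θθ} = R^r_{θ r θ} + R^θ_{θ θ θ} = (0) + (0) = 0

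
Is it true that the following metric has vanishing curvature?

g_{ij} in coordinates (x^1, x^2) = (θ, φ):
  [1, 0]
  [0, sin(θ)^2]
Non-zero Christoffel symbols:
Γ^θ_{φ φ} = -sin(2*θ)/2
Γ^φ_{θ φ} = 1/tan(θ)
Ricci tensor: R_{θθ} = 1, R_{θφ} = 0, R_{φφ} = sin(θ)^2
The Ricci tensor is non-zero, so the Riemann tensor is non-zero: not flat.
No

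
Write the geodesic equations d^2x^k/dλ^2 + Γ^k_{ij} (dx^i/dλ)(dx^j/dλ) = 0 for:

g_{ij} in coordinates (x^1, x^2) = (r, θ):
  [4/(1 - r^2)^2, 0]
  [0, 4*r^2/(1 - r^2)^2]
Geodesic equation: d^2x^k/dλ^2 + Γ^k_{ij} (dx^i/dλ)(dx^j/dλ) = 0.
Non-zero Christoffel symbols:
Γ^r_{r r} = 2*r/(1 - r^2)
Γ^r_{θ θ} = (r^3 + r)/(r^2 - 1)
Γ^θ_{r θ} = (-r^2 - 1)/(r^3 - r)
Substituting (the symmetric pair Γ^k_{ij}, Γ^k_{ji} combines into a factor 2):
d^2r/dλ^2 + (2*r/(1 - r^2)) (dr/dλ)^2 + ((r^3 + r)/(r^2 - 1)) (dθ/dλ)^2 = 0
d^2θ/dλ^2 + ((-2*r^2 - 2)/(r^3 - r)) (dr/dλ)(dθ/dλ) = 0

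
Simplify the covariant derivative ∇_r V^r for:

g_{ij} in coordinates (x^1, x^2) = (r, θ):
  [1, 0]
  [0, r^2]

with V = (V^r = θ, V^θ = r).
Non-zero Christoffel symbols:
Γ^r_{θ θ} = -r
Γ^θ_{r θ} = 1/r
∇_r V^r = ∂_r V^r + Γ^r_{r j} V^j
  = (0) + (0)(θ) + (0)(r)
  = 0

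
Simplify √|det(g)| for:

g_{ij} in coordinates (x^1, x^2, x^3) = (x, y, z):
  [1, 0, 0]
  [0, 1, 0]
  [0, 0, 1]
det(g) = 1
√|det(g)| = 1
Volume element: dV = 1 dx dy dz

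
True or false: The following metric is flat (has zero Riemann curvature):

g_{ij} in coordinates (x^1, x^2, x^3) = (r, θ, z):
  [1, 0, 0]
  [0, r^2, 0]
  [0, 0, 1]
Non-zero Christoffel symbols:
Γ^r_{θ θ} = -r
Γ^θ_{r θ} = 1/r
Ricci tensor: R_{rr} = 0, R_{rθ} = 0, R_{rz} = 0, R_{θθ} = 0, R_{θz} = 0, R_{zz} = 0
All R_{ij} vanish; in 3 dimensions the Riemann tensor is fully determined by the Ricci tensor, so R^i_{jkl} = 0: the metric is flat (curvilinear coordinates on flat space).
True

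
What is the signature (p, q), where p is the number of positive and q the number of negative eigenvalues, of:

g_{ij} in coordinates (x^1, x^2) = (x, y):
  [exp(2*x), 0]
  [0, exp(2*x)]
The metric is diagonal, so its eigenvalues are the diagonal entries: exp(2*x), exp(2*x) (at a generic point, where coordinate-dependent entries are positive).
2 positive, 0 negative.
(2, 0) - Riemannian (positive definite)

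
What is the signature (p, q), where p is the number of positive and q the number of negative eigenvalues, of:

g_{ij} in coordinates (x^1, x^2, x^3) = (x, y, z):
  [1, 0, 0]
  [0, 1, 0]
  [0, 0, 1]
The metric is diagonal, so its eigenvalues are the diagonal entries: 1, 1, 1 (at a generic point, where coordinate-dependent entries are positive).
3 positive, 0 negative.
(3, 0) - Riemannian (positive definite)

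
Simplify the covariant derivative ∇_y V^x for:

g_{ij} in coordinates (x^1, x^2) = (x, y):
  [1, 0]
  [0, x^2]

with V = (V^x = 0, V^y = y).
Non-zero Christoffel symbols:
Γ^x_{y y} = -x
Γ^y_{x y} = 1/x
∇_y V^x = ∂_y V^x + Γ^x_{y j} V^j
  = (0) + (0)(0) + (-x)(y)
  = -x*y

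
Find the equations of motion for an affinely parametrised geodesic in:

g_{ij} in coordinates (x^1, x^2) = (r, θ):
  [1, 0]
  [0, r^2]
Geodesic equation: d^2x^k/dλ^2 + Γ^k_{ij} (dx^i/dλ)(dx^j/dλ) = 0.
Non-zero Christoffel symbols:
Γ^r_{θ θ} = -r
Γ^θ_{r θ} = 1/r
Substituting (the symmetric pair Γ^k_{ij}, Γ^k_{ji} combines into a factor 2):
d^2r/dλ^2 - r (dθ/dλ)^2 = 0
d^2θ/dλ^2 + (2/r) (dr/dλ)(dθ/dλ) = 0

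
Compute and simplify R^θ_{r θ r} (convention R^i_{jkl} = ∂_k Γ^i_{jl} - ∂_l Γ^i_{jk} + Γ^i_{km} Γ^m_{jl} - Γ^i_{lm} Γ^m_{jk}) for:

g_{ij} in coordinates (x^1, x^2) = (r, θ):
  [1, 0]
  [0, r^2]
Non-zero Christoffel symbols (Γ^k_{ij} = Γ^k_{ji}):
Γ^r_{θ θ} = -r
Γ^θ_{r θ} = 1/r
R^θ_{r θ r} = ∂_θ Γ^θ_{r r} - ∂_r Γ^θ_{r θ} + Γ^θ_{θ m} Γ^m_{r r} - Γ^θ_{r m} Γ^m_{r θ}
  = (0) - (-1/r^2) + (0) - (1/r^2) = 0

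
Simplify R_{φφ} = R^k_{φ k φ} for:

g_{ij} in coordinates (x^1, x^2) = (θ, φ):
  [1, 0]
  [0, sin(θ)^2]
Non-zero Christoffel symbols (Γ^k_{ij} = Γ^k_{ji}):
Γ^θ_{φ φ} = -sin(2*θ)/2
Γ^φ_{θ φ} = 1/tan(θ)
R^θ_{φ θ φ} = ∂_θ Γ^θ_{φ φ} - ∂_φ Γ^θ_{φ θ} + Γ^θ_{θ m} Γ^m_{φ φ} - Γ^θ_{φ m} Γ^m_{φ θ}
  = (-cos(2*θ)) - (0) + (0) - (-cos(θ)^2) = sin(θ)^2
R^φ_{φ φ φ} = 0 (a repeated index in an antisymmetric pair)
R_{φφ} = R^θ_{φ θ φ} + R^φ_{φ φ φ} = (sin(θ)^2) + (0) = sin(θ)^2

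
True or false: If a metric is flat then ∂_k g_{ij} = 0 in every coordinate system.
Flatness means R^i_{jkl} = 0; the components can still vary, e.g. the flat plane in polar coordinates has g_{θθ} = r^2.
False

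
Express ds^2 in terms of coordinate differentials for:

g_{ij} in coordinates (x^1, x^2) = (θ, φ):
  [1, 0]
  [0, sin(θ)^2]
ds^2 = g_{ij} dx^i dx^j; only the non-zero components contribute.
ds^2 = dθ^2 + sin(θ)^2 dφ^2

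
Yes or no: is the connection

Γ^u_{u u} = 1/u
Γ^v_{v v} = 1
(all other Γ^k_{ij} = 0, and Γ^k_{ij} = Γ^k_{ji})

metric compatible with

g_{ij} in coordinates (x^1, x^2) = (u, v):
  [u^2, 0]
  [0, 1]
Using ∇_k g_{ij} = ∂_k g_{ij} - Γ^m_{ki} g_{mj} - Γ^m_{kj} g_{im}:
∇_v g_{vv} = (0) - (1) - (1) = -2 ≠ 0
So the connection is not metric compatible (it is not the Levi-Civita connection).
No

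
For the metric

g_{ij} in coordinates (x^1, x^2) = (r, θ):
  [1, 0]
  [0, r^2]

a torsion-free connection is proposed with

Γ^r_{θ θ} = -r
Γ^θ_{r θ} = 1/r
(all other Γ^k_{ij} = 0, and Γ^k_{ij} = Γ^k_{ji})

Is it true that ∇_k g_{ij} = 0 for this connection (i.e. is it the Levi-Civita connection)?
Using ∇_k g_{ij} = ∂_k g_{ij} - Γ^m_{ki} g_{mj} - Γ^m_{kj} g_{im}:
e.g. ∇_r g_{θθ} = (2*r) - (r) - (r) = 0
Every component ∇_k g_{ij} vanishes: the connection is metric compatible.
Yes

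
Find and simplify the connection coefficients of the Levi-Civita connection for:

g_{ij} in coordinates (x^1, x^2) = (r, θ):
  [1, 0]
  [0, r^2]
Using Γ^k_{ij} = (1/2) g^{km} (∂_i g_{mj} + ∂_j g_{mi} - ∂_m g_{ij}); the metric is diagonal, so only the m = k term contributes.
Non-zero symbols (using the symmetry Γ^k_{ij} = Γ^k_{ji}):
Γ^r_{θ θ} = (1/2) g^{rr} (∂_θ g_{rθ} + ∂_θ g_{rθ} - ∂_r g_{θθ}) = (1/2)(1)((0) + (0) - (2*r)) = -r
Γ^θ_{r θ} = (1/2) g^{θθ} (∂_r g_{θθ} + ∂_θ g_{θr} - ∂_θ g_{rθ}) = (1/2)(1/r^2)((2*r) + (0) - (0)) = 1/r
All other Christoffel symbols are zero.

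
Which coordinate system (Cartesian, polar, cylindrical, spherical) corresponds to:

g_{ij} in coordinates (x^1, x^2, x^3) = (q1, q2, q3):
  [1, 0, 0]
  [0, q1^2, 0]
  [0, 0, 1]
The line element ds^2 = dq1^2 + q1^2 dq2^2 + dq3^2 is dr^2 + r^2 dθ^2 + dz^2 with q1 = r, q2 = θ, q3 = z.
cylindrical coordinates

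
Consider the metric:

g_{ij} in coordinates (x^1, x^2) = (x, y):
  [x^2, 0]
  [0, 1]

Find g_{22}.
With x^1 = x, x^2 = y, g_{22} = g_{yy} is the row-2, column-2 entry of the matrix.
g_{22} = 1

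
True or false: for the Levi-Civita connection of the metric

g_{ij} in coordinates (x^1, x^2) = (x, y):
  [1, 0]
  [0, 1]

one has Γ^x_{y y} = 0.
Γ^x_{y y} = (1/2) g^{xx} (∂_y g_{xy} + ∂_y g_{xy} - ∂_x g_{yy}) = (1/2)(1)((0) + (0) - (0)) = 0
This equals the proposed value 0.
True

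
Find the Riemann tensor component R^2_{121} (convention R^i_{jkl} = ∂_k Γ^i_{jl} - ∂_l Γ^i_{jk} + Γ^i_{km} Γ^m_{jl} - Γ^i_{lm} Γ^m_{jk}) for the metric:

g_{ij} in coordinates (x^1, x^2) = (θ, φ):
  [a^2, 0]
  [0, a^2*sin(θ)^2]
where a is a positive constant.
Non-zero Christoffel symbols (Γ^k_{ij} = Γ^k_{ji}):
Γ^θ_{φ φ} = -sin(2*θ)/2
Γ^φ_{θ φ} = 1/tan(θ)
R^φ_{θ φ θ} = ∂_φ Γ^φ_{θ θ} - ∂_θ Γ^φ_{θ φ} + Γ^φ_{φ m} Γ^m_{θ θ} - Γ^φ_{θ m} Γ^m_{θ φ}
  = (0) - (-1/sin(θ)^2) + (0) - (1/tan(θ)^2) = 1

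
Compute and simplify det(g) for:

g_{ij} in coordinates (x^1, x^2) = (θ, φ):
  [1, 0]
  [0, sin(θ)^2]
For a 2×2 metric: det(g) = g_{11}·g_{22} - g_{12}·g_{21}
= (1)·(sin(θ)^2) - (0)·(0)
= sin(θ)^2 - 0
det(g) = sin(θ)^2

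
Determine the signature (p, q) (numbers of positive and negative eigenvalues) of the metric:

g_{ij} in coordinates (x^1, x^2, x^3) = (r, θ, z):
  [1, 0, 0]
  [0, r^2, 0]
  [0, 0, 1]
The metric is diagonal, so its eigenvalues are the diagonal entries: 1, r^2, 1 (at a generic point, where coordinate-dependent entries are positive).
3 positive, 0 negative.
(3, 0) - Riemannian (positive definite)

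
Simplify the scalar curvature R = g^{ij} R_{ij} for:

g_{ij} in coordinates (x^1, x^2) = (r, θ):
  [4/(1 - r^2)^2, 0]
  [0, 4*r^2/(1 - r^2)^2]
Non-zero Christoffel symbols (Γ^k_{ij} = Γ^k_{ji}):
Γ^r_{r r} = 2*r/(1 - r^2)
Γ^r_{θ θ} = (r^3 + r)/(r^2 - 1)
Γ^θ_{r θ} = (-r^2 - 1)/(r^3 - r)
Ricci tensor (R_{ij} = R^k_{ikj}): R_{rr} = -4/(r^2 - 1)^2, R_{rθ} = 0, R_{θθ} = -4*r^2/(r^2 - 1)^2
Inverse metric: g^{rr} = (1 - r^2)^2/4, g^{θθ} = (1 - r^2)^2/(4*r^2)
R = g^{ij} R_{ij} = ((1 - r^2)^2/4)(-4/(r^2 - 1)^2) + ((1 - r^2)^2/(4*r^2))(-4*r^2/(r^2 - 1)^2) = -2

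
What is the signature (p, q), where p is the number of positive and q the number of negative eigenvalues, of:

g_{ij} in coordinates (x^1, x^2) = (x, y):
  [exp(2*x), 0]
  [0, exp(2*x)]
The metric is diagonal, so its eigenvalues are the diagonal entries: exp(2*x), exp(2*x) (at a generic point, where coordinate-dependent entries are positive).
2 positive, 0 negative.
(2, 0) - Riemannian (positive definite)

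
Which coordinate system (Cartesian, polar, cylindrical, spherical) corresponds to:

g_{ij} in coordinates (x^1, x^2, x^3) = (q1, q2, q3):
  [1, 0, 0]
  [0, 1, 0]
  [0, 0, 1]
All components are constant and the metric is the identity, i.e. orthonormal rectilinear coordinates.
Cartesian (3D) coordinates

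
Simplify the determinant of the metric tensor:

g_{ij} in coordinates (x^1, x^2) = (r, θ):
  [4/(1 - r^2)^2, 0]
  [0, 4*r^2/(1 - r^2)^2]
For a 2×2 metric: det(g) = g_{11}·g_{22} - g_{12}·g_{21}
= (4/(1 - r^2)^2)·(4*r^2/(1 - r^2)^2) - (0)·(0)
= 16*r^2/(1 - r^2)^4 - 0
det(g) = 16*r^2/(1 - r^2)^4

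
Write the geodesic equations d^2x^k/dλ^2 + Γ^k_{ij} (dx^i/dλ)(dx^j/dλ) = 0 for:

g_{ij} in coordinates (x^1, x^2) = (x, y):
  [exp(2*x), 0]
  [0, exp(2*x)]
Geodesic equation: d^2x^k/dλ^2 + Γ^k_{ij} (dx^i/dλ)(dx^j/dλ) = 0.
Non-zero Christoffel symbols:
Γ^x_{x x} = 1
Γ^x_{y y} = -1
Γ^y_{x y} = 1
Substituting (the symmetric pair Γ^k_{ij}, Γ^k_{ji} combines into a factor 2):
d^2x/dλ^2 + (dx/dλ)^2 - (dy/dλ)^2 = 0
d^2y/dλ^2 + 2 (dx/dλ)(dy/dλ) = 0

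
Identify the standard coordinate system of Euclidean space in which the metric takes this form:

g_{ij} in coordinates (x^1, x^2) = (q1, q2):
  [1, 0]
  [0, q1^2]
The line element ds^2 = dq1^2 + q1^2 dq2^2 is dr^2 + r^2 dθ^2 with q1 = r, q2 = θ.
polar coordinates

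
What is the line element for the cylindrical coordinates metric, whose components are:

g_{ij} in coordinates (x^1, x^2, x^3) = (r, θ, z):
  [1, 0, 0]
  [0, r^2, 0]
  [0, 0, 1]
ds^2 = g_{ij} dx^i dx^j; only the non-zero components contribute.
ds^2 = dr^2 + r^2 dθ^2 + dz^2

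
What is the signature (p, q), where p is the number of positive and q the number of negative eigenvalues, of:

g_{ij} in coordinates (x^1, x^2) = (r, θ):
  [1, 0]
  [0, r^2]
The metric is diagonal, so its eigenvalues are the diagonal entries: 1, r^2 (at a generic point, where coordinate-dependent entries are positive).
2 positive, 0 negative.
(2, 0) - Riemannian (positive definite)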